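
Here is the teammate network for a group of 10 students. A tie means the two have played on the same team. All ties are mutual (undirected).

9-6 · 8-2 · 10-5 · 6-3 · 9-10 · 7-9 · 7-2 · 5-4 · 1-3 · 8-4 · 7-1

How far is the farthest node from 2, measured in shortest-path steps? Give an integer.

3

Distances from 2: 1:2, 3:3, 4:2, 5:3, 6:3, 7:1, 8:1, 9:2, 10:3.
The largest is 3 (to 3, 10, 6, and 5), so the eccentricity of 2 is 3.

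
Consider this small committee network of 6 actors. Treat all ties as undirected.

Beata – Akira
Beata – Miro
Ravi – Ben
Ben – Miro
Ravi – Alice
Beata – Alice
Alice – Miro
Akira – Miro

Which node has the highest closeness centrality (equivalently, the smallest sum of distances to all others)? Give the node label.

Farness (sum of distances to all others) for each node — Akira:9, Alice:7, Beata:7, Ben:8, Miro:6, Ravi:9.
The smallest farness is 6, for Miro, so Miro has the highest closeness.

Miro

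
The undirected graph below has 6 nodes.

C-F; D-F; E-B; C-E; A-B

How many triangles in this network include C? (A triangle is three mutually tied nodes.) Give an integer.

C's neighbors are E and F, but none of them are tied to each other, so no triangle contains C.

0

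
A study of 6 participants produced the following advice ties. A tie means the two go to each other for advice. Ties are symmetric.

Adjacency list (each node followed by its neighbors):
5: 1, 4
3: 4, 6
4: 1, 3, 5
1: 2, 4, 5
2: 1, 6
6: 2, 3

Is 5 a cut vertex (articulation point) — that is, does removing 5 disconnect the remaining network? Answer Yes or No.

Even without 5, every remaining node can still reach every other (the residual graph is connected), so 5 is not a cut vertex.

No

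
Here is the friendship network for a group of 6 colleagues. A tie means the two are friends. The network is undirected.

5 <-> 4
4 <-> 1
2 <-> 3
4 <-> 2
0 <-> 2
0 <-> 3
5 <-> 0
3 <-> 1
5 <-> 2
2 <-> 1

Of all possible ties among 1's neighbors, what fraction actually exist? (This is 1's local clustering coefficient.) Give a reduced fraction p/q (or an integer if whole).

2/3

1's neighbors: 2, 3, and 4 (k = 3).
Possible neighbor pairs: C(3,2) = 3. Edges among them: 2–3, 2–4 → e = 2.
Clustering(1) = 2/3.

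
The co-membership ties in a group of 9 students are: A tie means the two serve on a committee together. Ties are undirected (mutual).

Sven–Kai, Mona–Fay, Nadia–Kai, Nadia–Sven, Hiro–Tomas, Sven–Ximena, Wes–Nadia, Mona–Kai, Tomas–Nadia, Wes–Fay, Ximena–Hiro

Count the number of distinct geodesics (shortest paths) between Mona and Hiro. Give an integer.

The shortest distance is 4. The length-4 paths are: Mona–Kai–Sven–Ximena–Hiro; Mona–Kai–Nadia–Tomas–Hiro.
That gives 2 distinct shortest paths.

2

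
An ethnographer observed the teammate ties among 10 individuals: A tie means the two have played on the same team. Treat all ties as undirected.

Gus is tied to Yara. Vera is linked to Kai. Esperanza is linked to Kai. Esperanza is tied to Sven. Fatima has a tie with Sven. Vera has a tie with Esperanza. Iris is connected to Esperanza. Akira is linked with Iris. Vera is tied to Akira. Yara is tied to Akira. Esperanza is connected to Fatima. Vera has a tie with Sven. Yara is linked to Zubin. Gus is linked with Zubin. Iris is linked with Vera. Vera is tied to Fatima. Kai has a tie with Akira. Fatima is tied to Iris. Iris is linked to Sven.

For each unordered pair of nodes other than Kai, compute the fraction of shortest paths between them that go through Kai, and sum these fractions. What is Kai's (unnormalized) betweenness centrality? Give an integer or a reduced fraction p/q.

4/3

Pairs whose geodesics pass through Kai — Akira–Esperanza: 1/3; Esperanza–Yara: 1/3; Esperanza–Zubin: 1/3; Esperanza–Gus: 1/3.
All other pairs contribute 0.
Summing the contributions gives betweenness(Kai) = 4/3.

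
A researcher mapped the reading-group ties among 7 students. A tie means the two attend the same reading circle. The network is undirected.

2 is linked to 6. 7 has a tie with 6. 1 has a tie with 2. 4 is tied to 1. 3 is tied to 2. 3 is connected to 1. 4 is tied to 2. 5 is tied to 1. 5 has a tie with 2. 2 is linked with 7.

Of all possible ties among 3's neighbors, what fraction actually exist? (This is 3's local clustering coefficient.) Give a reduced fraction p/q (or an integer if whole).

1

3's neighbors: 1 and 2 (k = 2).
Possible neighbor pairs: C(2,2) = 1. Edges among them: 1–2 → e = 1.
Clustering(3) = 1/1.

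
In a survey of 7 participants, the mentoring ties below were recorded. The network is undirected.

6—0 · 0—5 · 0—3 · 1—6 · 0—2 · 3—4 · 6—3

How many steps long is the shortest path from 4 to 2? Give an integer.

3

One shortest route is 4 – 3 – 0 – 2, which uses 3 edges, and at distance 2 from 4 we only reach {0, 6}, which does not include 2. So d(4,2) = 3.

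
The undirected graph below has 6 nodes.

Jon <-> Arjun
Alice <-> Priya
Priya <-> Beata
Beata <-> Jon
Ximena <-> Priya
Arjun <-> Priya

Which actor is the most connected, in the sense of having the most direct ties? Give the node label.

Degrees — Alice:1, Arjun:2, Beata:2, Jon:2, Priya:4, Ximena:1.
The maximum is 4, attained only by Priya.

Priya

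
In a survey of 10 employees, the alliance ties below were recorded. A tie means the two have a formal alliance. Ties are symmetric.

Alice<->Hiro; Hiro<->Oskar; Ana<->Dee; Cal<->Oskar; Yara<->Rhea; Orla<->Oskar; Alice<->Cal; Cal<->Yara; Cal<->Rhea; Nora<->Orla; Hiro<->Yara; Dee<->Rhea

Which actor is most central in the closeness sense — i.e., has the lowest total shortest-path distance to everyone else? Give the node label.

Farness (sum of distances to all others) for each node — Alice:22, Ana:32, Cal:16, Dee:24, Hiro:19, Nora:32, Orla:24, Oskar:18, Rhea:18, Yara:19.
The smallest farness is 16, for Cal, so Cal has the highest closeness.

Cal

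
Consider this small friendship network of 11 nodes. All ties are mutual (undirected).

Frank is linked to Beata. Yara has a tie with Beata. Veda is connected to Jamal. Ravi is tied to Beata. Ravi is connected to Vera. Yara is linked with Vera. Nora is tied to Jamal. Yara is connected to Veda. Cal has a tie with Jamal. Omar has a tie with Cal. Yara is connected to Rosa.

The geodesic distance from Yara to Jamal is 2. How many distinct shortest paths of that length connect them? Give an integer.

The shortest distance is 2, and the only length-2 path is Yara–Veda–Jamal. So there is exactly 1 shortest path.

1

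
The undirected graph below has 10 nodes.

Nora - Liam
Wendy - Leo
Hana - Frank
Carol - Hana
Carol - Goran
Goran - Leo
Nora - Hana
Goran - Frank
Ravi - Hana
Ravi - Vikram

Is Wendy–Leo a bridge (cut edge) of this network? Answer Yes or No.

Without the Wendy–Leo edge there is no alternate route between Wendy and Leo, so the network disconnects. It is a bridge.

Yes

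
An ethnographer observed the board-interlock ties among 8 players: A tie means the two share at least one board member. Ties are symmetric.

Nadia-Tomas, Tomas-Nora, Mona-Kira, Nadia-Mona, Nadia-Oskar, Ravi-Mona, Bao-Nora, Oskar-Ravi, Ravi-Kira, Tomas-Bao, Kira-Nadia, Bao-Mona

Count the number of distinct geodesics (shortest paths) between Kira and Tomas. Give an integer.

1

The shortest distance is 2, and the only length-2 path is Kira–Nadia–Tomas. So there is exactly 1 shortest path.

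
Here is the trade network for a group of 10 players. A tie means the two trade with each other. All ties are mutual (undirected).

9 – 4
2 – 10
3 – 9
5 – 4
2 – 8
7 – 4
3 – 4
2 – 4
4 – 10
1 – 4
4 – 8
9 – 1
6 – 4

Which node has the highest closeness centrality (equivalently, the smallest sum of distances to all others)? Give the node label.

Farness (sum of distances to all others) for each node — 1:16, 2:15, 3:16, 4:9, 5:17, 6:17, 7:17, 8:16, 9:15, 10:16.
The smallest farness is 9, for 4, so 4 has the highest closeness.

4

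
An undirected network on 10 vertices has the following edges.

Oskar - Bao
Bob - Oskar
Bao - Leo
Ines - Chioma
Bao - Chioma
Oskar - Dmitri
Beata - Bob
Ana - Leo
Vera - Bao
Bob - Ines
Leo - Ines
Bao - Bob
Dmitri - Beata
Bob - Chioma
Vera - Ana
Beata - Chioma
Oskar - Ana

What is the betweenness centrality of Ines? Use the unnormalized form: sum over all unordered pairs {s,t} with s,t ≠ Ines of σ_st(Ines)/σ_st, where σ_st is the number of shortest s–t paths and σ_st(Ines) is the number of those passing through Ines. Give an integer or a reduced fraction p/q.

17/10

Pairs whose geodesics pass through Ines — Ana–Chioma: 1/5; Leo–Chioma: 1/2; Leo–Beata: 2/4; Leo–Bob: 1/2.
All other pairs contribute 0.
Summing the contributions gives betweenness(Ines) = 17/10.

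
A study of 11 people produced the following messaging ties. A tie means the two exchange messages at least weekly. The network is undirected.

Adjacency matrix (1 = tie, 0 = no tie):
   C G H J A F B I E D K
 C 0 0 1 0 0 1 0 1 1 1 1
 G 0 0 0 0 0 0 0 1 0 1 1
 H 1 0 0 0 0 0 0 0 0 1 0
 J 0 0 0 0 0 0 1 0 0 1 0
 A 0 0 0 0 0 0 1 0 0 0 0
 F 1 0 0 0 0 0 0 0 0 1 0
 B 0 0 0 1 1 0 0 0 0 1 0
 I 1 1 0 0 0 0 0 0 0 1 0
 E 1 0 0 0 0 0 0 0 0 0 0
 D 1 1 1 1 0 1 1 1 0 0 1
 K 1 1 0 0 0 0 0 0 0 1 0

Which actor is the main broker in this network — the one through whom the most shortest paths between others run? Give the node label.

Unnormalized betweenness of each node: A:0, B:9, C:71/6, D:53/2, E:0, F:0, G:1/3, H:0, I:2/3, J:0, K:2/3.
D has the largest value, 53/2, making it the main broker — the node through which the most shortest paths run.

D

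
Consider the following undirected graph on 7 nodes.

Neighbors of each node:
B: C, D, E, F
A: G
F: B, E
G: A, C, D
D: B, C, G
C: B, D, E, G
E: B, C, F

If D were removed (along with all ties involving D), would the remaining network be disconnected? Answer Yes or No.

No

Even without D, every remaining node can still reach every other (the residual graph is connected), so D is not a cut vertex.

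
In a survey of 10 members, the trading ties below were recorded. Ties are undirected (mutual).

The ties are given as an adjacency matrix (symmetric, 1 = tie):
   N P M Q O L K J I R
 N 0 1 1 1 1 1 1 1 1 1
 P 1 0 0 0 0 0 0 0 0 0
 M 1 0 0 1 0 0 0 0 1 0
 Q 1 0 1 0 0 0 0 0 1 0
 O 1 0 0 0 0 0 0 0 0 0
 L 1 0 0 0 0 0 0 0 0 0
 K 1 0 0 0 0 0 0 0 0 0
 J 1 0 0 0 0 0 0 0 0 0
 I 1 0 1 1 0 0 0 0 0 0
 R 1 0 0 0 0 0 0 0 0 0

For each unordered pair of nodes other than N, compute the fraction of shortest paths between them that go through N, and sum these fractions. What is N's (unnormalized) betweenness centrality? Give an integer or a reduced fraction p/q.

33

Pairs whose geodesics pass through N — P–M: 1; P–Q: 1; P–O: 1; P–L: 1; P–K: 1; P–J: 1; P–I: 1; P–R: 1; M–O: 1; M–L: 1; M–K: 1; M–J: 1; M–R: 1; Q–O: 1 … (+19 more pairs).
All other pairs contribute 0.
Summing the contributions gives betweenness(N) = 33.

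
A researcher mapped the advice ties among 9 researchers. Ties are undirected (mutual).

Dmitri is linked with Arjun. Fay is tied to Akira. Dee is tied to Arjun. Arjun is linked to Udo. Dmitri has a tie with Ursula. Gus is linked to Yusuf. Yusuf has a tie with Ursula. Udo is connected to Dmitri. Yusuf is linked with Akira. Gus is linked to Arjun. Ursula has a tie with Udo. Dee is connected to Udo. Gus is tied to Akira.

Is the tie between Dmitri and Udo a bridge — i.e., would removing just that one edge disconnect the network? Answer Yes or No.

Even without that edge, Dmitri still reaches Udo via Dmitri – Ursula – Udo, so the network stays connected. Not a bridge.

No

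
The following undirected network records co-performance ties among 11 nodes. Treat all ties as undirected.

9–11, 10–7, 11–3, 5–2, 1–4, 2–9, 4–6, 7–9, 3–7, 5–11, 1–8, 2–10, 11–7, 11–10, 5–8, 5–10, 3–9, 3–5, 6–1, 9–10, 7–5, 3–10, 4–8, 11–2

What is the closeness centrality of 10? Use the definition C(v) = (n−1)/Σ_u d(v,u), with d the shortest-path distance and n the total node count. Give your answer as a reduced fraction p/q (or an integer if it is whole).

5/9

Distances from 10: 1:3, 2:1, 3:1, 4:3, 5:1, 6:4, 7:1, 8:2, 9:1, 11:1. Sum = 18.
n = 11, so closeness = 10/18 = 5/9.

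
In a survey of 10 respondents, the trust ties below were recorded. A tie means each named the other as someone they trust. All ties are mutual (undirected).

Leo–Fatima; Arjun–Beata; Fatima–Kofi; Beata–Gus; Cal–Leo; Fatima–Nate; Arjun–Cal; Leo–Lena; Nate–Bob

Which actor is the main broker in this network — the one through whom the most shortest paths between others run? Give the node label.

Unnormalized betweenness of each node: Arjun:14, Beata:8, Bob:0, Cal:18, Fatima:20, Gus:0, Kofi:0, Lena:0, Leo:24, Nate:8.
Leo has the largest value, 24, making it the main broker — the node through which the most shortest paths run.

Leo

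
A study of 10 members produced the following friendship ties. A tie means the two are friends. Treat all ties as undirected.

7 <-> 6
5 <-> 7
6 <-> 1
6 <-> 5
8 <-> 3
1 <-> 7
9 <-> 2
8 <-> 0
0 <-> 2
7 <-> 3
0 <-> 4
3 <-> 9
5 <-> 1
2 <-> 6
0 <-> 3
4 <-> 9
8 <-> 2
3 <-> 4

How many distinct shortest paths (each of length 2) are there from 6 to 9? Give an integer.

The shortest distance is 2, and the only length-2 path is 6–2–9. So there is exactly 1 shortest path.

1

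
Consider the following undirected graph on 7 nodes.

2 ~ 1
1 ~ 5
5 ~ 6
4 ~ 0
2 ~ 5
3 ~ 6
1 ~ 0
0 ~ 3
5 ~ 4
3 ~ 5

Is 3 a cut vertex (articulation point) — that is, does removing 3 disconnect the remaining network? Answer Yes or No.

No

Even without 3, every remaining node can still reach every other (the residual graph is connected), so 3 is not a cut vertex.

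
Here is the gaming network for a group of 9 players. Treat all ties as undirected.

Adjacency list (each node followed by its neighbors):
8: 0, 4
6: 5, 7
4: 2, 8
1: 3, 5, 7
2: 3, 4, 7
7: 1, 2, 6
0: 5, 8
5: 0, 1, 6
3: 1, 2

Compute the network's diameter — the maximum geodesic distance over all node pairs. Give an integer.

3

Eccentricity of each node (its greatest distance to any other): 0:3, 1:3, 2:3, 3:3, 4:3, 5:3, 6:3, 7:3, 8:3.
The maximum eccentricity is 3, realized for instance by the pair 8–3 via 8 – 4 – 2 – 3. So the diameter is 3.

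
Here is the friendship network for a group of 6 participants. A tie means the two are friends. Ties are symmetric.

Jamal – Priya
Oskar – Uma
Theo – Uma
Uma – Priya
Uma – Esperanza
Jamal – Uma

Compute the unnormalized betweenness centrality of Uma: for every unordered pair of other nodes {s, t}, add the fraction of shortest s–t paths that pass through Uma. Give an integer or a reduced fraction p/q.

Pairs whose geodesics pass through Uma — Oskar–Priya: 1; Oskar–Jamal: 1; Oskar–Theo: 1; Oskar–Esperanza: 1; Priya–Theo: 1; Priya–Esperanza: 1; Jamal–Theo: 1; Jamal–Esperanza: 1; Theo–Esperanza: 1.
All other pairs contribute 0.
Summing the contributions gives betweenness(Uma) = 9.

9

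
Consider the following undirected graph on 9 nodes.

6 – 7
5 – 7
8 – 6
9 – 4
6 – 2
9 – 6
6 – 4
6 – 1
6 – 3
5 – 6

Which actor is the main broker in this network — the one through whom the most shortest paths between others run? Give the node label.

6

Unnormalized betweenness of each node: 1:0, 2:0, 3:0, 4:0, 5:0, 6:26, 7:0, 8:0, 9:0.
6 has the largest value, 26, making it the main broker — the node through which the most shortest paths run.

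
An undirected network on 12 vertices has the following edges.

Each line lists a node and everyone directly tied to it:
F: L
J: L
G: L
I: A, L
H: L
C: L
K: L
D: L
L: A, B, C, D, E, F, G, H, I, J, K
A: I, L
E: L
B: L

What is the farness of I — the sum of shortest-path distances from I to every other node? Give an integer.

20

Distances from I: A:1, B:2, C:2, D:2, E:2, F:2, G:2, H:2, J:2, K:2, L:1.
Sum = 1 + 2 + 2 + 2 + 2 + 2 + 2 + 2 + 2 + 2 + 1 = 20.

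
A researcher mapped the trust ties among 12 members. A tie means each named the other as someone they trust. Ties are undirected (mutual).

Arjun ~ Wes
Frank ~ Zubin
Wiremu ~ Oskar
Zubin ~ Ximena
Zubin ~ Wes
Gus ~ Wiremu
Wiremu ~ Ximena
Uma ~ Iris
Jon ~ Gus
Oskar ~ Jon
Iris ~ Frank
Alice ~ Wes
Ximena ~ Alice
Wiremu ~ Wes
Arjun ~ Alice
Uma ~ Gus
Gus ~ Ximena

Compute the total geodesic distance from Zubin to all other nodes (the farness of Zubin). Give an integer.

22

Distances from Zubin: Alice:2, Arjun:2, Frank:1, Gus:2, Iris:2, Jon:3, Oskar:3, Uma:3, Wes:1, Wiremu:2, Ximena:1.
Sum = 2 + 2 + 1 + 2 + 2 + 3 + 3 + 3 + 1 + 2 + 1 = 22.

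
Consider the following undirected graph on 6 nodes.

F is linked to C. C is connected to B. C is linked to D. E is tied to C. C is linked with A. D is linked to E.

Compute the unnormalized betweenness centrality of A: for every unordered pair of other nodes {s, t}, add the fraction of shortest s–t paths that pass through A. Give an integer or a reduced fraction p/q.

0

No shortest path between any pair of other nodes passes through A.
Summing the contributions gives betweenness(A) = 0.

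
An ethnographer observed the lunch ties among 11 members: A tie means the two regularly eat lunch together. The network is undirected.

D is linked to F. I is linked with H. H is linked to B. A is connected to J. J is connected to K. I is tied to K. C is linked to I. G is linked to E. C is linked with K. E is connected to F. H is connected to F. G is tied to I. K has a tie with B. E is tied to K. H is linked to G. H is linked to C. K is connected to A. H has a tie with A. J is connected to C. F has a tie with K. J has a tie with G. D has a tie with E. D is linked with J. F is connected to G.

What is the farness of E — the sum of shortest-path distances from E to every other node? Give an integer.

16

Distances from E: A:2, B:2, C:2, D:1, F:1, G:1, H:2, I:2, J:2, K:1.
Sum = 2 + 2 + 2 + 1 + 1 + 1 + 2 + 2 + 2 + 1 = 16.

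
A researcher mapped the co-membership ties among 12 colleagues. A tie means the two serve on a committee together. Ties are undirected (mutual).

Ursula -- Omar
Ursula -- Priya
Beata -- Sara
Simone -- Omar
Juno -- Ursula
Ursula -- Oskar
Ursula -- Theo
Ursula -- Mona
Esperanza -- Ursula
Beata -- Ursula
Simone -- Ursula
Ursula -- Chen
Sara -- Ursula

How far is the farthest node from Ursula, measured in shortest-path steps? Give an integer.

Distances from Ursula: Beata:1, Chen:1, Esperanza:1, Juno:1, Mona:1, Omar:1, Oskar:1, Priya:1, Sara:1, Simone:1, Theo:1.
The largest is 1 (to Priya, Juno, Theo, Simone, Oskar, Omar, Mona, Chen, Esperanza, Beata, and Sara), so the eccentricity of Ursula is 1.

1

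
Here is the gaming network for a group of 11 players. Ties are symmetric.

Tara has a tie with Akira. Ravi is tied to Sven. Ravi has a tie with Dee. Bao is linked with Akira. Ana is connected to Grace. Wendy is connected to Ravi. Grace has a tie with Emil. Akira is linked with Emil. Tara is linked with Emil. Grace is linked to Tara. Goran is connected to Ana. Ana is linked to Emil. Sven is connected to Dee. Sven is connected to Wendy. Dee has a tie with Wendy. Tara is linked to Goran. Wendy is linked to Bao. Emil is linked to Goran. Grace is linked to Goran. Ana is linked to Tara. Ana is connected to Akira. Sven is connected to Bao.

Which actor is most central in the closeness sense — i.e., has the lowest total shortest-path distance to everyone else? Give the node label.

Farness (sum of distances to all others) for each node — Akira:18, Ana:21, Bao:19, Dee:30, Emil:21, Goran:27, Grace:27, Ravi:30, Sven:23, Tara:21, Wendy:23.
The smallest farness is 18, for Akira, so Akira has the highest closeness.

Akira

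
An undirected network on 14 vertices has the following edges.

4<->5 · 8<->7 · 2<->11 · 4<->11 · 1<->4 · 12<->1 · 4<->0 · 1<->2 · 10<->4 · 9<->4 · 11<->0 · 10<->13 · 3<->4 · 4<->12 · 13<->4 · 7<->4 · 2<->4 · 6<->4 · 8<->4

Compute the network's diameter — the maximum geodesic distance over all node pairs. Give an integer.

2

Eccentricity of each node (its greatest distance to any other): 0:2, 1:2, 2:2, 3:2, 4:1, 5:2, 6:2, 7:2, 8:2, 9:2, 10:2, 11:2, 12:2, 13:2.
The maximum eccentricity is 2, realized for instance by the pair 13–2 via 13 – 4 – 2. So the diameter is 2.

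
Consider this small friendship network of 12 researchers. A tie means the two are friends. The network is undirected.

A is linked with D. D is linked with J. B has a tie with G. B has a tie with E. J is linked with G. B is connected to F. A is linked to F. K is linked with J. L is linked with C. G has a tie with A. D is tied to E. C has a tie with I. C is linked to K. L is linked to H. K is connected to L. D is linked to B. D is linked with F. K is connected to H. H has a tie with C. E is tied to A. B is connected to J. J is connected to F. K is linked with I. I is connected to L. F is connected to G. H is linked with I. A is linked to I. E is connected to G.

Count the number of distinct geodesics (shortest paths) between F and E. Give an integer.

The shortest distance is 2. The length-2 paths are: F–A–E; F–B–E; F–D–E; F–G–E.
That gives 4 distinct shortest paths.

4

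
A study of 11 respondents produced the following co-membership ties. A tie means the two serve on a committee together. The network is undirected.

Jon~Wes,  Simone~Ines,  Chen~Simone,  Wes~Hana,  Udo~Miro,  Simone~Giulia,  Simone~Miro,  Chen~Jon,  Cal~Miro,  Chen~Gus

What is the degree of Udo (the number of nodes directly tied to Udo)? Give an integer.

1

Udo is directly tied to Miro. That is 1 neighbor, so the degree of Udo is 1.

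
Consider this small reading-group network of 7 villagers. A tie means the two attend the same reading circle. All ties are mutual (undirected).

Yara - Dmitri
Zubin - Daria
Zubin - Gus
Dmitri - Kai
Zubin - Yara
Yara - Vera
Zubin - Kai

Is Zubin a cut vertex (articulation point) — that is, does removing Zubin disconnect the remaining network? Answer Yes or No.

Removing Zubin leaves {Dmitri, Kai, Vera, and Yara} with no path to {Daria}, so the network splits into 3 components. Zubin is a cut vertex.

Yes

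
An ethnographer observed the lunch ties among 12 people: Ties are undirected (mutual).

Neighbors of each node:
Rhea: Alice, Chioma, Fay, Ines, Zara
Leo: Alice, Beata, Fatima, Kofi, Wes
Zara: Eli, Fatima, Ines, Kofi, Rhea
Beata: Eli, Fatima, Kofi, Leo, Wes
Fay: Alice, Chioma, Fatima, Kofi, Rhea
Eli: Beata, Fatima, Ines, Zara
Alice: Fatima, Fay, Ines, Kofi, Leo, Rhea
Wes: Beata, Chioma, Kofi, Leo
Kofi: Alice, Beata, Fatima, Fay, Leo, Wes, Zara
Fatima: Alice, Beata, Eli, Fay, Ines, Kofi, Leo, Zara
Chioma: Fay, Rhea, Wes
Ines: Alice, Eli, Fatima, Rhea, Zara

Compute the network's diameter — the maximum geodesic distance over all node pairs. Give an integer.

3

Eccentricity of each node (its greatest distance to any other): Alice:2, Beata:3, Chioma:3, Eli:3, Fatima:2, Fay:2, Ines:3, Kofi:2, Leo:2, Rhea:3, Wes:3, Zara:2.
The maximum eccentricity is 3, realized for instance by the pair Beata–Rhea via Beata – Fatima – Fay – Rhea. So the diameter is 3.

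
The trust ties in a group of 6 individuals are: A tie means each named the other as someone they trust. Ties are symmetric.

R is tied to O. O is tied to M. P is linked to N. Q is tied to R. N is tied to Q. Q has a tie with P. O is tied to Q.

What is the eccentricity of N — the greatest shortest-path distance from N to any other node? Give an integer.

3

Distances from N: M:3, O:2, P:1, Q:1, R:2.
The largest is 3 (to M), so the eccentricity of N is 3.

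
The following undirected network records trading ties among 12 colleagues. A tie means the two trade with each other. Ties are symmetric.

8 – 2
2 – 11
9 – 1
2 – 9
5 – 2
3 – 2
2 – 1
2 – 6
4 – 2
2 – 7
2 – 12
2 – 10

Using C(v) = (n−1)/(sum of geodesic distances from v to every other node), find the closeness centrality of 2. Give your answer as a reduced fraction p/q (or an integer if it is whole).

Distances from 2: 1:1, 3:1, 4:1, 5:1, 6:1, 7:1, 8:1, 9:1, 10:1, 11:1, 12:1. Sum = 11.
n = 12, so closeness = 11/11 = 1.

1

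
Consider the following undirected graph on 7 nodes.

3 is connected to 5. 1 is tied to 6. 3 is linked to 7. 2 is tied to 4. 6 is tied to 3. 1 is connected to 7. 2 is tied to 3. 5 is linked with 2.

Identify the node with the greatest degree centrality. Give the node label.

3

Degrees — 1:2, 2:3, 3:4, 4:1, 5:2, 6:2, 7:2.
The maximum is 4, attained only by 3.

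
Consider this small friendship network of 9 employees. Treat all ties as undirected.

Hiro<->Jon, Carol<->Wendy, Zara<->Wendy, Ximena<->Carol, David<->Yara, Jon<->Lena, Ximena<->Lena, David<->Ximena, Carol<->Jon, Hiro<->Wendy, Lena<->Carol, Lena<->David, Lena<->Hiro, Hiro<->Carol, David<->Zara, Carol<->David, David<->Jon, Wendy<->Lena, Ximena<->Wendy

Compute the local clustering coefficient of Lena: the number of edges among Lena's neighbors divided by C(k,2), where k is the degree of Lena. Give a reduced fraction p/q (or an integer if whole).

2/3

Lena's neighbors: Carol, David, Hiro, Jon, Wendy, and Ximena (k = 6).
Possible neighbor pairs: C(6,2) = 15. Edges among them: Carol–David, Carol–Hiro, Carol–Jon, Carol–Wendy, Carol–Ximena, David–Jon, David–Ximena, Hiro–Jon, Hiro–Wendy, Wendy–Ximena → e = 10.
Clustering(Lena) = 10/15 = 2/3.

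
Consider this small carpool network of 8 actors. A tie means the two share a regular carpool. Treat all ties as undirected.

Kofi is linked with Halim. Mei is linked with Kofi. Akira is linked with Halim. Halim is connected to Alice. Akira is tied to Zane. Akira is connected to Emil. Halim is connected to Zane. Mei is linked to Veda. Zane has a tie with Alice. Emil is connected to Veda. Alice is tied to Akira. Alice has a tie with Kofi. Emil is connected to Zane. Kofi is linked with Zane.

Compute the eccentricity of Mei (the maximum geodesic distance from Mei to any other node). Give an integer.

3

Distances from Mei: Akira:3, Alice:2, Emil:2, Halim:2, Kofi:1, Veda:1, Zane:2.
The largest is 3 (to Akira), so the eccentricity of Mei is 3.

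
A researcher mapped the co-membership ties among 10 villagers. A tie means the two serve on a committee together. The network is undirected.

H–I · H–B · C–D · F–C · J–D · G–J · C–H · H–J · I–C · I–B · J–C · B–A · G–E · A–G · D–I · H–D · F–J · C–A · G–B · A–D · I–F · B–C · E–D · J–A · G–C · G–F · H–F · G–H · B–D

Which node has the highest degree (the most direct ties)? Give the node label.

Degrees — A:5, B:6, C:8, D:7, E:2, F:5, G:7, H:7, I:5, J:6.
The maximum is 8, attained only by C.

C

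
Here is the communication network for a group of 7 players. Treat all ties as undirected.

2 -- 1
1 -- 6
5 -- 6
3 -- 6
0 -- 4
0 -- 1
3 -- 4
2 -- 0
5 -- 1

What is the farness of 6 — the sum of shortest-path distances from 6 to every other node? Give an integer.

9

Distances from 6: 0:2, 1:1, 2:2, 3:1, 4:2, 5:1.
Sum = 2 + 1 + 2 + 1 + 2 + 1 = 9.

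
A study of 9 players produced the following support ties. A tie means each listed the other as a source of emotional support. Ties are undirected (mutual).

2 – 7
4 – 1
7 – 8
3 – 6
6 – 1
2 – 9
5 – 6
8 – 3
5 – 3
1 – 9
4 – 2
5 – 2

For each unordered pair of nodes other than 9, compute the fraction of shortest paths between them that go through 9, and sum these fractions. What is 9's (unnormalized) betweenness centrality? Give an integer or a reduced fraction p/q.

Pairs whose geodesics pass through 9 — 7–1: 1/2; 2–1: 1/2.
All other pairs contribute 0.
Summing the contributions gives betweenness(9) = 1.

1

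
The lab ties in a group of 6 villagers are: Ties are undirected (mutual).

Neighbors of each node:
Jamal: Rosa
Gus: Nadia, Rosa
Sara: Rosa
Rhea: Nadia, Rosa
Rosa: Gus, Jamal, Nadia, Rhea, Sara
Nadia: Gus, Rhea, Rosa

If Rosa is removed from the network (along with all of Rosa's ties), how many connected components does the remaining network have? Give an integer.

3

Without Rosa, the remaining ties split the others into: {Sara}; {Gus, Nadia, Rhea}; {Jamal}.
That's 3 separate components.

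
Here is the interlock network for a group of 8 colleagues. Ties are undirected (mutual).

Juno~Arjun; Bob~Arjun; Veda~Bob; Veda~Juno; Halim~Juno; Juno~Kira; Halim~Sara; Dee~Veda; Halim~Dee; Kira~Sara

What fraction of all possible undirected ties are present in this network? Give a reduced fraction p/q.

There are 10 edges and 8 nodes, so the maximum possible is C(8,2) = 28.
Density = 10/28 = 5/14.

5/14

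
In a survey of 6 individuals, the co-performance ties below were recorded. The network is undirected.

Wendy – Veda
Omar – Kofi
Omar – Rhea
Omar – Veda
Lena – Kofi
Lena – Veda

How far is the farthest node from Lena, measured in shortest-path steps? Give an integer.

Distances from Lena: Kofi:1, Omar:2, Rhea:3, Veda:1, Wendy:2.
The largest is 3 (to Rhea), so the eccentricity of Lena is 3.

3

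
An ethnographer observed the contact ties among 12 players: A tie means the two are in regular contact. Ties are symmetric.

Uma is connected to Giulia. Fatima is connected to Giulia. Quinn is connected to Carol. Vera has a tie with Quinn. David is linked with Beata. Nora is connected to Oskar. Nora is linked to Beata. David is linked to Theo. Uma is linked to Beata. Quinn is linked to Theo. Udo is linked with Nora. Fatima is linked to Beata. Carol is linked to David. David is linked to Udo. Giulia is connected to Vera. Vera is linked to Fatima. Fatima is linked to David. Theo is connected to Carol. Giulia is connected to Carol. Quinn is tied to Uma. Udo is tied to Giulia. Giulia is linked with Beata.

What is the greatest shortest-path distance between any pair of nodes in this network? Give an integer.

Eccentricity of each node (its greatest distance to any other): Beata:2, Carol:4, David:3, Fatima:3, Giulia:3, Nora:3, Oskar:4, Quinn:4, Theo:4, Udo:3, Uma:3, Vera:4.
The maximum eccentricity is 4, realized for instance by the pair Vera–Oskar via Vera – Fatima – Beata – Nora – Oskar. So the diameter is 4.

4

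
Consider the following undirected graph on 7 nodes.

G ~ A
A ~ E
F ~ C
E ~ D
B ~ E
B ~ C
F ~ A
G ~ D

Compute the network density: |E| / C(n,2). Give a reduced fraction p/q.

8/21

There are 8 edges and 7 nodes, so the maximum possible is C(7,2) = 21.
Density = 8/21.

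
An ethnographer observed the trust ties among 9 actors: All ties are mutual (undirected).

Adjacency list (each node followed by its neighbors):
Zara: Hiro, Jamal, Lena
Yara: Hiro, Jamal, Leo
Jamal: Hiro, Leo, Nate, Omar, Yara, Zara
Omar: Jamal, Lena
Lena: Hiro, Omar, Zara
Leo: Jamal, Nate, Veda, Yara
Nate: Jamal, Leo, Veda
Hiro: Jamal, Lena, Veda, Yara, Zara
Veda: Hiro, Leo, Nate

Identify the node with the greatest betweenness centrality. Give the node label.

Jamal

Unnormalized betweenness of each node: Hiro:94/15, Jamal:149/15, Lena:5/4, Leo:19/12, Nate:7/12, Omar:47/60, Veda:77/60, Yara:8/15, Zara:47/60.
Jamal has the largest value, 149/15, making it the main broker — the node through which the most shortest paths run.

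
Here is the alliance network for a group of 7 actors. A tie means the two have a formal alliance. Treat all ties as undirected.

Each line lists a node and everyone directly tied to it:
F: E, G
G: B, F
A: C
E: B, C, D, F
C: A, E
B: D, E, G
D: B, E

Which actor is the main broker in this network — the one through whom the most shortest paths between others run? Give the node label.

Unnormalized betweenness of each node: A:0, B:5/2, C:5, D:0, E:19/2, F:3/2, G:1/2.
E has the largest value, 19/2, making it the main broker — the node through which the most shortest paths run.

E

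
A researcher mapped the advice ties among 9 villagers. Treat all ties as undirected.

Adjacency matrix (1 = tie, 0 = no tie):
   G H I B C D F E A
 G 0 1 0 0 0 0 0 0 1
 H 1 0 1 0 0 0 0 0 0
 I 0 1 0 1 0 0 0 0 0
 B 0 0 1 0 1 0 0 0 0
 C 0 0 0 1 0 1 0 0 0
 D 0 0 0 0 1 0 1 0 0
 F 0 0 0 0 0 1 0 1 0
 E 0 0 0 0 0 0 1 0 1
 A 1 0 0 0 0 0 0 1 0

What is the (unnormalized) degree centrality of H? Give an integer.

H is directly tied to G and I. That is 2 neighbors, so the degree of H is 2.

2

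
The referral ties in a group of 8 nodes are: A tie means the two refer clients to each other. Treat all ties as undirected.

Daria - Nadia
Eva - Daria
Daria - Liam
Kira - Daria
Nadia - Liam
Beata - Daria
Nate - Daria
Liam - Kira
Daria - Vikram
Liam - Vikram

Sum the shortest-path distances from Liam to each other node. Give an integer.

10

Distances from Liam: Beata:2, Daria:1, Eva:2, Kira:1, Nadia:1, Nate:2, Vikram:1.
Sum = 2 + 1 + 2 + 1 + 1 + 2 + 1 = 10.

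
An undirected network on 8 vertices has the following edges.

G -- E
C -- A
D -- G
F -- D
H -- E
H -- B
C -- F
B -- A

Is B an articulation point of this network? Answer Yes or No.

Even without B, every remaining node can still reach every other (the residual graph is connected), so B is not a cut vertex.

No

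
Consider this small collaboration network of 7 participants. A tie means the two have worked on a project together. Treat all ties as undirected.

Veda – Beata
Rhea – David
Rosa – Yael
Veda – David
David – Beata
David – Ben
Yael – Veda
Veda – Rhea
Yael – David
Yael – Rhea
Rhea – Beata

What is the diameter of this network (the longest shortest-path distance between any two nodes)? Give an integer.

3

Eccentricity of each node (its greatest distance to any other): Beata:3, Ben:3, David:2, Rhea:2, Rosa:3, Veda:2, Yael:2.
The maximum eccentricity is 3, realized for instance by the pair Beata–Rosa via Beata – Rhea – Yael – Rosa. So the diameter is 3.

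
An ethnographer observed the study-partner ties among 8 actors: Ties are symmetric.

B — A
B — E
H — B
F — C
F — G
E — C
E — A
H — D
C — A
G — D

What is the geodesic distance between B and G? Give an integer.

One shortest route is B – H – D – G, which uses 3 edges, and at distance 2 from B we only reach {C, D}, which does not include G. So d(B,G) = 3.

3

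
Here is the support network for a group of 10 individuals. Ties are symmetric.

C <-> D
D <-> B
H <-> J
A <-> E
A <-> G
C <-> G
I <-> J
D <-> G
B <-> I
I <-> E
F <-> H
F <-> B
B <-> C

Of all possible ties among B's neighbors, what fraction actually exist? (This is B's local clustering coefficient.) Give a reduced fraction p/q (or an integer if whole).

B's neighbors: C, D, F, and I (k = 4).
Possible neighbor pairs: C(4,2) = 6. Edges among them: C–D → e = 1.
Clustering(B) = 1/6.

1/6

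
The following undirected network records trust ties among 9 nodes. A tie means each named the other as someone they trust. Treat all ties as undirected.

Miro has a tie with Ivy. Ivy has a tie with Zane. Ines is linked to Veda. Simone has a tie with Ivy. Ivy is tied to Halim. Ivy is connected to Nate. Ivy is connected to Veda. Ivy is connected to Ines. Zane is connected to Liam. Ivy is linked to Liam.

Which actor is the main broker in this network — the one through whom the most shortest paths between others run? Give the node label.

Ivy

Unnormalized betweenness of each node: Halim:0, Ines:0, Ivy:26, Liam:0, Miro:0, Nate:0, Simone:0, Veda:0, Zane:0.
Ivy has the largest value, 26, making it the main broker — the node through which the most shortest paths run.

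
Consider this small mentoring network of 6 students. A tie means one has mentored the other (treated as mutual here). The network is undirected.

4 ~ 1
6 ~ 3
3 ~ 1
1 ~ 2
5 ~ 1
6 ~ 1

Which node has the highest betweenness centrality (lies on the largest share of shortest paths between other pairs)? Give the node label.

Unnormalized betweenness of each node: 1:9, 2:0, 3:0, 4:0, 5:0, 6:0.
1 has the largest value, 9, making it the main broker — the node through which the most shortest paths run.

1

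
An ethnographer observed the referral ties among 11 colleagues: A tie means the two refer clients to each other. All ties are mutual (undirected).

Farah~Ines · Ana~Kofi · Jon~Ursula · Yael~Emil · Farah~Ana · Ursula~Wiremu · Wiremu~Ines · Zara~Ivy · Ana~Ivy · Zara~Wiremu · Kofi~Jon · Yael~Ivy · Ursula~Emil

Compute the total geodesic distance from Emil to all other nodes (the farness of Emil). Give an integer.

Distances from Emil: Ana:3, Farah:4, Ines:3, Ivy:2, Jon:2, Kofi:3, Ursula:1, Wiremu:2, Yael:1, Zara:3.
Sum = 3 + 4 + 3 + 2 + 2 + 3 + 1 + 2 + 1 + 3 = 24.

24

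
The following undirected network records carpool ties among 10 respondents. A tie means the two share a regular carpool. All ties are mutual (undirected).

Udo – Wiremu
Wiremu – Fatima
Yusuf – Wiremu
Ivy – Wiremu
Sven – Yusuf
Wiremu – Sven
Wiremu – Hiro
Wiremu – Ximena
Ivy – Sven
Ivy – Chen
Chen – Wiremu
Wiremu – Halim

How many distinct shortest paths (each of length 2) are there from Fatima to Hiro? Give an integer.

The shortest distance is 2, and the only length-2 path is Fatima–Wiremu–Hiro. So there is exactly 1 shortest path.

1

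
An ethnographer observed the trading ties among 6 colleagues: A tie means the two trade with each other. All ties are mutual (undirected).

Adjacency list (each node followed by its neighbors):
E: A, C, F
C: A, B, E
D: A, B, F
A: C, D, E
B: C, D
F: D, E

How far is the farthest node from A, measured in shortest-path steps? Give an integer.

Distances from A: B:2, C:1, D:1, E:1, F:2.
The largest is 2 (to B and F), so the eccentricity of A is 2.

2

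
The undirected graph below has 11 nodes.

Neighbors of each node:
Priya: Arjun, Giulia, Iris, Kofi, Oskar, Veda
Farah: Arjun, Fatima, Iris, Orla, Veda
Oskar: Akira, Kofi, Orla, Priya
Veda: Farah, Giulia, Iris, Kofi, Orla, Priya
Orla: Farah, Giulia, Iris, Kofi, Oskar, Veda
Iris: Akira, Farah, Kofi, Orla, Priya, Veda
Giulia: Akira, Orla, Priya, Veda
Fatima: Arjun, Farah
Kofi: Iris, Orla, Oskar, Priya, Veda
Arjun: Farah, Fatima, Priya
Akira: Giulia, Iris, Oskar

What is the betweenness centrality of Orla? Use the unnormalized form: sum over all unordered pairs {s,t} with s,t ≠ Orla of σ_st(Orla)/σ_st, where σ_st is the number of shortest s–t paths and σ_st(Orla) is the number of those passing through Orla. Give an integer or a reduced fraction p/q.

Pairs whose geodesics pass through Orla — Oskar–Giulia: 1/3; Oskar–Fatima: 1/2; Oskar–Farah: 1; Oskar–Iris: 1/4; Oskar–Veda: 1/3; Giulia–Fatima: 1/3; Giulia–Kofi: 1/3; Giulia–Farah: 1/2; Giulia–Iris: 1/4; Fatima–Kofi: 1/4; Kofi–Farah: 1/3.
All other pairs contribute 0.
Summing the contributions gives betweenness(Orla) = 53/12.

53/12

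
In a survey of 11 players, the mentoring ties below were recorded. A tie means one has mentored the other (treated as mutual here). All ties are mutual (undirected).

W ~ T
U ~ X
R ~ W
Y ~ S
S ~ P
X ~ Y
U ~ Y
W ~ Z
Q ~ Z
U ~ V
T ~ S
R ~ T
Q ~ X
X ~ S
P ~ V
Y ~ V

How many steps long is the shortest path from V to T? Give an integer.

One shortest route is V – Y – S – T, which uses 3 edges, and at distance 2 from V we only reach {S, X}, which does not include T. So d(V,T) = 3.

3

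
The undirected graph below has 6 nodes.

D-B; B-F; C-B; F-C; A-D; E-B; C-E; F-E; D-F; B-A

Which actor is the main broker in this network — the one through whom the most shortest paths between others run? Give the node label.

B

Unnormalized betweenness of each node: A:0, B:7/2, C:0, D:1/2, E:0, F:1.
B has the largest value, 7/2, making it the main broker — the node through which the most shortest paths run.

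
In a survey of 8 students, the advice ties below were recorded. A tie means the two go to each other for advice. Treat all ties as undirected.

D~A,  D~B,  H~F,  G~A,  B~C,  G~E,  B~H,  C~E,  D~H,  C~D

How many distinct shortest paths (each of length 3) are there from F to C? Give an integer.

The shortest distance is 3. The length-3 paths are: F–H–D–C; F–H–B–C.
That gives 2 distinct shortest paths.

2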